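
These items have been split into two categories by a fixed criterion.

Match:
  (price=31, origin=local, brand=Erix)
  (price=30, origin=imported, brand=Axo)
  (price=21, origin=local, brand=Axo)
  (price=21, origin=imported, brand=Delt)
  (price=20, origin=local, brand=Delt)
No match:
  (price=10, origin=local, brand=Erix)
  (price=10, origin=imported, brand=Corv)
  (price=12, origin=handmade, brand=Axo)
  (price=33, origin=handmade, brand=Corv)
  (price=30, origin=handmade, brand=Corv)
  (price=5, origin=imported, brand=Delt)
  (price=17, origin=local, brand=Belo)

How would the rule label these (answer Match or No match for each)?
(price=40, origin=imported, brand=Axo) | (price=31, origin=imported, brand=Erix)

The rule appears to be: brand is not Corv AND price ≥ 20.
(price=40, origin=imported, brand=Axo) → brand is Axo, price = 40 → Match. (price=31, origin=imported, brand=Erix) → brand is Erix, price = 31 → Match.

Match, Match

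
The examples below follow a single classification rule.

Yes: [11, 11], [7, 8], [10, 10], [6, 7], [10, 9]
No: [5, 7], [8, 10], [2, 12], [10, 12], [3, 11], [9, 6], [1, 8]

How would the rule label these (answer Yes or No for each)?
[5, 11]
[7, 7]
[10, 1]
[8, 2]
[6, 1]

No, Yes, No, No, No

Every 'Yes' example satisfies: |first − second| ≤ 1. None of the 'No' examples do.
[5, 11]: |5−11| = 6, doesn't qualify → No.
[7, 7]: |7−7| = 0, matches → Yes.
[10, 1]: |10−1| = 9, doesn't qualify → No.
[8, 2]: |8−2| = 6, doesn't qualify → No.
[6, 1]: |6−1| = 5, doesn't qualify → No.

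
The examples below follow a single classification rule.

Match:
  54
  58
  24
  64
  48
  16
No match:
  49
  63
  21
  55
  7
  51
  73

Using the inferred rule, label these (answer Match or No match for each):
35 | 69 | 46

No match, No match, Match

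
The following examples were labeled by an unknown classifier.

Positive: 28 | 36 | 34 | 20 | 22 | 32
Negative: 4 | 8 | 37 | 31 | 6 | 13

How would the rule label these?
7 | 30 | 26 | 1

The common property of the 'Positive' items is: even AND at least 13. No 'Negative' item has it.
Negative: 7, since 7 is odd, 7 < 13.
Positive: 30, since 30 is even, 30 ≥ 13.
Positive: 26, since 26 is even, 26 ≥ 13.
Negative: 1, since 1 is odd, 1 < 13.

Negative, Positive, Positive, Negative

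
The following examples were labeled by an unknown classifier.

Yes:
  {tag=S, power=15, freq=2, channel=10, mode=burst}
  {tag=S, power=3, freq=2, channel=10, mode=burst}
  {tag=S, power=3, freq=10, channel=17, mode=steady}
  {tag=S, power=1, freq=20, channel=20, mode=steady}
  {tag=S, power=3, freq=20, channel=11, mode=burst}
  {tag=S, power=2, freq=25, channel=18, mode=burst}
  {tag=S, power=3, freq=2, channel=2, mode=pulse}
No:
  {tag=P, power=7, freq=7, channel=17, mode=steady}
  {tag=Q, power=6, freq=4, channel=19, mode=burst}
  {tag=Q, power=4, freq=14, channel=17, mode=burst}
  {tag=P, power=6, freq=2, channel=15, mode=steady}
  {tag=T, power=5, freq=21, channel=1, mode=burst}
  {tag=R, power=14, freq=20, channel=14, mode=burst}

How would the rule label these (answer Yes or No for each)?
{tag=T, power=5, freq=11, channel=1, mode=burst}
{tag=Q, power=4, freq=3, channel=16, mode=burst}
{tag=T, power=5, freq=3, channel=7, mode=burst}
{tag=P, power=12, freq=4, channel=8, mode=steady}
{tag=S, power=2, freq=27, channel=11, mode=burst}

'Yes' ⟺ tag is S.
No: {tag=T, power=5, freq=11, channel=1, mode=burst}, since tag is T.
No: {tag=Q, power=4, freq=3, channel=16, mode=burst}, since tag is Q.
No: {tag=T, power=5, freq=3, channel=7, mode=burst}, since tag is T.
No: {tag=P, power=12, freq=4, channel=8, mode=steady}, since tag is P.
Yes: {tag=S, power=2, freq=27, channel=11, mode=burst}, since tag is S.

No, No, No, No, Yes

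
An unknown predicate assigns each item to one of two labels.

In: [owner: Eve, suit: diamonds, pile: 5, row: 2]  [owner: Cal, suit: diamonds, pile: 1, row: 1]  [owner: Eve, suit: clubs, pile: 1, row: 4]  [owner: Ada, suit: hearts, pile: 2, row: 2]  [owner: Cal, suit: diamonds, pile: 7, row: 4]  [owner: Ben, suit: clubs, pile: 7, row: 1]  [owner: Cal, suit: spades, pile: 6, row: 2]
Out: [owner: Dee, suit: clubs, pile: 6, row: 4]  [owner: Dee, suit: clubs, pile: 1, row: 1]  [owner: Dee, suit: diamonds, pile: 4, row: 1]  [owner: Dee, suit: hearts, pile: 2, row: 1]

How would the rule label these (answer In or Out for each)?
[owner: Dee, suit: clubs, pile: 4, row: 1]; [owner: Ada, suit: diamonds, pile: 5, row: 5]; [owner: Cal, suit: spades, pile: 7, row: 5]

Out, In, In

The simplest hypothesis consistent with all the labels is: owner is not Dee.
Out: [owner: Dee, suit: clubs, pile: 4, row: 1], since owner is Dee. In: [owner: Ada, suit: diamonds, pile: 5, row: 5], since owner is Ada. In: [owner: Cal, suit: spades, pile: 7, row: 5], since owner is Cal.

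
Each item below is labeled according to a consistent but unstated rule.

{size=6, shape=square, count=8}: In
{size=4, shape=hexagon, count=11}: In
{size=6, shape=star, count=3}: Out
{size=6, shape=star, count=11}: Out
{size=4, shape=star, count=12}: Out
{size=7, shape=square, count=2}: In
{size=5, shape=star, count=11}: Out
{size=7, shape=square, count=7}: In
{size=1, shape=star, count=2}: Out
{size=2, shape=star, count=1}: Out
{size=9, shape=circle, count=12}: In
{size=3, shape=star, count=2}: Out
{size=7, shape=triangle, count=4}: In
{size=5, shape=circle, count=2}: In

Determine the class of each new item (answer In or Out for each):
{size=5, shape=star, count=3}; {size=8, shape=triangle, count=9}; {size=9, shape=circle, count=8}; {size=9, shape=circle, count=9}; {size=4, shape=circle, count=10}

The simplest hypothesis consistent with all the labels is: shape is not star.
Out: {size=5, shape=star, count=3}, since shape is star. In: {size=8, shape=triangle, count=9}, since shape is triangle. In: {size=9, shape=circle, count=8}, since shape is circle. In: {size=9, shape=circle, count=9}, since shape is circle. In: {size=4, shape=circle, count=10}, since shape is circle.

Out, In, In, In, In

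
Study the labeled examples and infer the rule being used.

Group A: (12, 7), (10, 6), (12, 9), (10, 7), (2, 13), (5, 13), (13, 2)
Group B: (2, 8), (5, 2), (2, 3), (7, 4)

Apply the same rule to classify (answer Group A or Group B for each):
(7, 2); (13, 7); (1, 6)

Group B, Group A, Group B

One predicate separates the groups cleanly: sum ≥ 15.
(7, 2): 7+2 = 9, does not fit → Group B.
(13, 7): 13+7 = 20, passes → Group A.
(1, 6): 1+6 = 7, does not fit → Group B.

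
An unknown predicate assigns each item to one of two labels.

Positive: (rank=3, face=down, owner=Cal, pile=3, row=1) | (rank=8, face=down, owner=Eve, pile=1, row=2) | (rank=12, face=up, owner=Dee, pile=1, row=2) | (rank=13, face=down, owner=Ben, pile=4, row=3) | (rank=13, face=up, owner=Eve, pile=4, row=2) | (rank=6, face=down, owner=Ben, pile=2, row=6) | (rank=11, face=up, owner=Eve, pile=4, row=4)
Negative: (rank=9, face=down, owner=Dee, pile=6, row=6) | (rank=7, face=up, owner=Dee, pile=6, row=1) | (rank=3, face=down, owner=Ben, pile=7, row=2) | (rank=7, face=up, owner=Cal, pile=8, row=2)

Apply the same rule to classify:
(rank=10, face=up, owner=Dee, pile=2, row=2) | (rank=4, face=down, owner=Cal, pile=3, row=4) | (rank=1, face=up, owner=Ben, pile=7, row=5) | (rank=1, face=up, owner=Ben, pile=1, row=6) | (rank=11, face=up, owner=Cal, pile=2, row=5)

Positive, Positive, Negative, Positive, Positive

The distinguishing property — pile ≤ 4 — holds for all the 'Positive' cases and none of the 'Negative' cases.
(rank=10, face=up, owner=Dee, pile=2, row=2): pile = 2 — has this property, so Positive.
(rank=4, face=down, owner=Cal, pile=3, row=4): pile = 3 — has this property, so Positive.
(rank=1, face=up, owner=Ben, pile=7, row=5): pile = 7 — fails this test, so Negative.
(rank=1, face=up, owner=Ben, pile=1, row=6): pile = 1 — has this property, so Positive.
(rank=11, face=up, owner=Cal, pile=2, row=5): pile = 2 — has this property, so Positive.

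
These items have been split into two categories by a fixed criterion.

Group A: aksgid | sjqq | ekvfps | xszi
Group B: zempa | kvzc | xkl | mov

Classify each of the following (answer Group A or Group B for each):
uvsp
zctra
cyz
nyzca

Group A, Group B, Group B, Group B

Rule: contains 's'. This holds for each 'Group A' example and fails for each 'Group B' one.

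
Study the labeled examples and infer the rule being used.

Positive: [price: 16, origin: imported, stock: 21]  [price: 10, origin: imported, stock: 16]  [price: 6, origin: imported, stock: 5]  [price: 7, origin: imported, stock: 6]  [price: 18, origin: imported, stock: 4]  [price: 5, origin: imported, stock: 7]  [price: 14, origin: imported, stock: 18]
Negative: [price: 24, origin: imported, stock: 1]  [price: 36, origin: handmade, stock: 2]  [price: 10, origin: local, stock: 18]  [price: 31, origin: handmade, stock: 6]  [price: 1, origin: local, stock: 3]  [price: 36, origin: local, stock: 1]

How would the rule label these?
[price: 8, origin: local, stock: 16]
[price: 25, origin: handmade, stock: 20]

All 'Positive' examples share one property — origin is imported AND stock ≥ 2 — and every 'Negative' example lacks it.

Negative, Negative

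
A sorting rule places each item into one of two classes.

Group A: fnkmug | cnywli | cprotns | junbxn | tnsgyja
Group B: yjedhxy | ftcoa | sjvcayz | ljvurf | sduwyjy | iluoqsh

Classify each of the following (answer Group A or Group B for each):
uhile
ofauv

Group B, Group B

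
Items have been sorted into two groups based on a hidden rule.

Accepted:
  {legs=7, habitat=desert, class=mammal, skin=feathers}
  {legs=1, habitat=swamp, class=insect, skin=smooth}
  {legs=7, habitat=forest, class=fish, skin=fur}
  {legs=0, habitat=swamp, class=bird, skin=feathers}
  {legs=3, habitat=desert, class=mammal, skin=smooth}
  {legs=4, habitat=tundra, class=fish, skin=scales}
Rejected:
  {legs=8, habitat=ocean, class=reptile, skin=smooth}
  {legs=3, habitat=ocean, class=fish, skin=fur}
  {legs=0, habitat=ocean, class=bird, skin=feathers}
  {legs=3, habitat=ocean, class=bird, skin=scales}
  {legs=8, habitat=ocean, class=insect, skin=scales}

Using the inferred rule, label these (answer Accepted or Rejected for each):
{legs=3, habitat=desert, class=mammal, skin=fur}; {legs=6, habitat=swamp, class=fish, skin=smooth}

Accepted, Accepted

Every 'Accepted' example satisfies: habitat is not ocean. None of the 'Rejected' examples do.
{legs=3, habitat=desert, class=mammal, skin=fur} — habitat is desert, hence Accepted. {legs=6, habitat=swamp, class=fish, skin=smooth} — habitat is swamp, hence Accepted.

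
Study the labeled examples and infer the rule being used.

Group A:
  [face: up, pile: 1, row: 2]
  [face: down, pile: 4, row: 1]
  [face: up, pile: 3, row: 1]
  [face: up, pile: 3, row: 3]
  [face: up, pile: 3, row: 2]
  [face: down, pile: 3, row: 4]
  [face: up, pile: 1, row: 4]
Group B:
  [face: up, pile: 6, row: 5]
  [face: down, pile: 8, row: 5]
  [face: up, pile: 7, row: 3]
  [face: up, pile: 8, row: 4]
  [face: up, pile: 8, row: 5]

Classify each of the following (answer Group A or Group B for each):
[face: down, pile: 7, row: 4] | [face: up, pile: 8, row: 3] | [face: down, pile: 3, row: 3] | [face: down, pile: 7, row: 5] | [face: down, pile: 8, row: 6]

The classifier is using: pile ≤ 4.
[face: down, pile: 7, row: 4]: pile = 7, does not satisfy this → Group B.
[face: up, pile: 8, row: 3]: pile = 8, does not satisfy this → Group B.
[face: down, pile: 3, row: 3]: pile = 3, has this property → Group A.
[face: down, pile: 7, row: 5]: pile = 7, does not satisfy this → Group B.
[face: down, pile: 8, row: 6]: pile = 8, does not satisfy this → Group B.

Group B, Group B, Group A, Group B, Group B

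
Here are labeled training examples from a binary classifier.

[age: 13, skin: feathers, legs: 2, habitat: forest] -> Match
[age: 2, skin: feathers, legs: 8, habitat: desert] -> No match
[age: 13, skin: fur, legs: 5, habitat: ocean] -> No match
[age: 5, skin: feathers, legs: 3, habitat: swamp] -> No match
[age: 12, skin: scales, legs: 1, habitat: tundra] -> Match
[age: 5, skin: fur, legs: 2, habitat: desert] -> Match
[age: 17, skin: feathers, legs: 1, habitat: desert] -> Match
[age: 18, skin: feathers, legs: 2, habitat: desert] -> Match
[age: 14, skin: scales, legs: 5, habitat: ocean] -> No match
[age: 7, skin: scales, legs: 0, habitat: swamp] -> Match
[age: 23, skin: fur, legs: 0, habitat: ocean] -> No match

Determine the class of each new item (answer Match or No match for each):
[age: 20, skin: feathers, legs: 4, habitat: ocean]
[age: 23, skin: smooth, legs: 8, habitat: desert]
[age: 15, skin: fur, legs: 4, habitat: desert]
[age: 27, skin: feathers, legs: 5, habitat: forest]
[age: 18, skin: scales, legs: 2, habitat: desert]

No match, No match, No match, No match, Match

Rule: legs ≤ 2 AND age ≤ 18. This holds for each 'Match' example and fails for each 'No match' one.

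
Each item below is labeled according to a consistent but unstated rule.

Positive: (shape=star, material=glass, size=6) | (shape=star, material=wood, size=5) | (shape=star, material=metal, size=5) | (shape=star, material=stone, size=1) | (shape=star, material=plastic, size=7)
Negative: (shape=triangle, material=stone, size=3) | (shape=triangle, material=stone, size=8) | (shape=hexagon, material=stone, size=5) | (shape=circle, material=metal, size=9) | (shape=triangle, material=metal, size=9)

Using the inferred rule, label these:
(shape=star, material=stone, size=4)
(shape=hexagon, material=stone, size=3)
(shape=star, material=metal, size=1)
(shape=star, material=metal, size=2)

Positive, Negative, Positive, Positive

The distinguishing property — shape is star — holds for all the 'Positive' cases and none of the 'Negative' cases.
(shape=star, material=stone, size=4): Positive (shape is star).
(shape=hexagon, material=stone, size=3): Negative (shape is hexagon).
(shape=star, material=metal, size=1): Positive (shape is star).
(shape=star, material=metal, size=2): Positive (shape is star).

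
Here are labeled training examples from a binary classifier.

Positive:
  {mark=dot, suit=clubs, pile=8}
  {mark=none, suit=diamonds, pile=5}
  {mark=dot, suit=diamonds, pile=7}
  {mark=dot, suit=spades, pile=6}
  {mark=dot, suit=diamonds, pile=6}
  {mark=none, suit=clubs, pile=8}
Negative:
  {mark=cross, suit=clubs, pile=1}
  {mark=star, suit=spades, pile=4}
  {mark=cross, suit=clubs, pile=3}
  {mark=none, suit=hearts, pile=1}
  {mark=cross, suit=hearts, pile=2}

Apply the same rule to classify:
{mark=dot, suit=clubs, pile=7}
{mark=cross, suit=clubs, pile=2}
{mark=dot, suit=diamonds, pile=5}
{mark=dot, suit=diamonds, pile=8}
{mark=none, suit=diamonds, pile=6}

Positive, Negative, Positive, Positive, Positive

The distinguishing property — pile ≥ 5 — holds for all the 'Positive' cases and none of the 'Negative' cases.
{mark=dot, suit=clubs, pile=7}: Positive (pile = 7).
{mark=cross, suit=clubs, pile=2}: Negative (pile = 2).
{mark=dot, suit=diamonds, pile=5}: Positive (pile = 5).
{mark=dot, suit=diamonds, pile=8}: Positive (pile = 8).
{mark=none, suit=diamonds, pile=6}: Positive (pile = 6).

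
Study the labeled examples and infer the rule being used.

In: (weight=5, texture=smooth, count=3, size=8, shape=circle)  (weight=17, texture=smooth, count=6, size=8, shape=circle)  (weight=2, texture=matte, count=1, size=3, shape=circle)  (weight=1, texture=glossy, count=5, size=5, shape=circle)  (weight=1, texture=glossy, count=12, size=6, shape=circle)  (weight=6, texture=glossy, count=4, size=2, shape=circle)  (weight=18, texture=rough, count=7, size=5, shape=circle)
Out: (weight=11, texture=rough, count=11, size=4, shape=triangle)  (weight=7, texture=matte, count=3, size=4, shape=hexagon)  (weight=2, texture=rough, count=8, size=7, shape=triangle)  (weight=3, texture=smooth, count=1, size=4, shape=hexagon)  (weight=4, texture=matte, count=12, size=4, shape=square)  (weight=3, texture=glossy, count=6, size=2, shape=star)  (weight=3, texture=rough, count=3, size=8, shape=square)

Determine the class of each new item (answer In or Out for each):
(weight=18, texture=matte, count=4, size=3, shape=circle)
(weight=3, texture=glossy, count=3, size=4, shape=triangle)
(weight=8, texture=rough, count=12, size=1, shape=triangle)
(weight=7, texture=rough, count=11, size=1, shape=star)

In, Out, Out, Out

Checking candidate rules against both groups, what survives is: shape is circle.
(weight=18, texture=matte, count=4, size=3, shape=circle) → shape is circle → In.
(weight=3, texture=glossy, count=3, size=4, shape=triangle) → shape is triangle → Out.
(weight=8, texture=rough, count=12, size=1, shape=triangle) → shape is triangle → Out.
(weight=7, texture=rough, count=11, size=1, shape=star) → shape is star → Out.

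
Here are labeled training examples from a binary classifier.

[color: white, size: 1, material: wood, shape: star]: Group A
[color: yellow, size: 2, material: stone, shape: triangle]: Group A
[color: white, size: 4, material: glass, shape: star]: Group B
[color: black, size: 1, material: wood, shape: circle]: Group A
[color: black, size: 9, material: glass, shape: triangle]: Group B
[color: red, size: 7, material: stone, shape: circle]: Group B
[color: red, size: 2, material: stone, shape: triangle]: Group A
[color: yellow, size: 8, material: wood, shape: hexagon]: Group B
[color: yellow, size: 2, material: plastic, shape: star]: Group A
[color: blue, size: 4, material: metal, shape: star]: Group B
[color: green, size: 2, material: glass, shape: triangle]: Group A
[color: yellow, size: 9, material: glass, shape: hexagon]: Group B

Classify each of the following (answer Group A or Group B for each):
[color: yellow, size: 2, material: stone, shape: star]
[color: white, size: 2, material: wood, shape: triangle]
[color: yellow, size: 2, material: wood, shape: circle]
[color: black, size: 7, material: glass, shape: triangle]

Group A, Group A, Group A, Group B

The rule appears to be: size ≤ 2.
[color: yellow, size: 2, material: stone, shape: star]: size = 2, has this property → Group A.
[color: white, size: 2, material: wood, shape: triangle]: size = 2, has this property → Group A.
[color: yellow, size: 2, material: wood, shape: circle]: size = 2, has this property → Group A.
[color: black, size: 7, material: glass, shape: triangle]: size = 7, doesn't match → Group B.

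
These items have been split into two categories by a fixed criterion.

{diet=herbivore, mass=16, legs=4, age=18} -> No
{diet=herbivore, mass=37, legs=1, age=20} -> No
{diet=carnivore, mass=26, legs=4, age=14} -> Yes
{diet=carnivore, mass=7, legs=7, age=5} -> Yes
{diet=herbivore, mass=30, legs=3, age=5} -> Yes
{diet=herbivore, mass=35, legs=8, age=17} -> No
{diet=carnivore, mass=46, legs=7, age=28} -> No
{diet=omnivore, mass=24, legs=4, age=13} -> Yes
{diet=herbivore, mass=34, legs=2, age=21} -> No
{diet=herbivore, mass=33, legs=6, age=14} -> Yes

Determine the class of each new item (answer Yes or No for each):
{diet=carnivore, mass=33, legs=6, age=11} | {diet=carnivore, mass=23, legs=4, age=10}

'Yes' ⟺ age ≤ 14.
Yes: {diet=carnivore, mass=33, legs=6, age=11}, since age = 11. Yes: {diet=carnivore, mass=23, legs=4, age=10}, since age = 10.

Yes, Yes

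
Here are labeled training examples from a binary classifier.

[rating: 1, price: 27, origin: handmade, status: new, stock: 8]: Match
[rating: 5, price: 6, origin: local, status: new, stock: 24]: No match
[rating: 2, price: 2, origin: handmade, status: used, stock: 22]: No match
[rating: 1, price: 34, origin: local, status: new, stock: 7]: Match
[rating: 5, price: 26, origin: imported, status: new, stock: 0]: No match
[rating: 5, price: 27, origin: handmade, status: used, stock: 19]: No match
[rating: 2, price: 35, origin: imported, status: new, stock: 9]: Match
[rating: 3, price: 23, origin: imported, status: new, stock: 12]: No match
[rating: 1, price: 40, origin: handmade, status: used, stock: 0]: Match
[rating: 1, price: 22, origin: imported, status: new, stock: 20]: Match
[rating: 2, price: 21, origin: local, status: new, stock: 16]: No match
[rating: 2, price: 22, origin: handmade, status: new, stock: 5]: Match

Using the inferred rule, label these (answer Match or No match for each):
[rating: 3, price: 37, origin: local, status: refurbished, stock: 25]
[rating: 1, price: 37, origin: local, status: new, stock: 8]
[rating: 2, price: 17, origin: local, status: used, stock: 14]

No match, Match, No match

The classifier is using: rating ≤ 2 AND price ≥ 22.
[rating: 3, price: 37, origin: local, status: refurbished, stock: 25] — rating = 3, price = 37, hence No match.
[rating: 1, price: 37, origin: local, status: new, stock: 8] — rating = 1, price = 37, hence Match.
[rating: 2, price: 17, origin: local, status: used, stock: 14] — rating = 2, price = 17, hence No match.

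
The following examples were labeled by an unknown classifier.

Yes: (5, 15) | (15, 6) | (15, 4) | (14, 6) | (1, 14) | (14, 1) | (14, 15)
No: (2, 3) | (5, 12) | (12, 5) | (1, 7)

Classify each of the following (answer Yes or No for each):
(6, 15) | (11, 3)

Yes, No

A rule that fits every label: max ≥ 14 — true of each 'Yes' example, false of each 'No' one.
(6, 15): max 15, passes → Yes. (11, 3): max 11, does not fit → No.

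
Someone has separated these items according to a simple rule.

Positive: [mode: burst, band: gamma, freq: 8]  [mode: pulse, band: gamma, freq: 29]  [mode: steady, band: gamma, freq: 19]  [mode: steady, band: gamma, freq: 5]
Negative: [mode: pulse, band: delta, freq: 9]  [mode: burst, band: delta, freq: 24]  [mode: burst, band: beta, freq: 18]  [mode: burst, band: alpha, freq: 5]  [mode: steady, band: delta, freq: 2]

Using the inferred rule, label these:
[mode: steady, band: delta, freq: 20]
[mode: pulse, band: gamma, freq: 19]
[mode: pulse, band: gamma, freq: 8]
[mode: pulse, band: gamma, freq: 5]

The common property of the 'Positive' items is: band is gamma. No 'Negative' item has it.
[mode: steady, band: delta, freq: 20] → band is delta → Negative.
[mode: pulse, band: gamma, freq: 19] → band is gamma → Positive.
[mode: pulse, band: gamma, freq: 8] → band is gamma → Positive.
[mode: pulse, band: gamma, freq: 5] → band is gamma → Positive.

Negative, Positive, Positive, Positive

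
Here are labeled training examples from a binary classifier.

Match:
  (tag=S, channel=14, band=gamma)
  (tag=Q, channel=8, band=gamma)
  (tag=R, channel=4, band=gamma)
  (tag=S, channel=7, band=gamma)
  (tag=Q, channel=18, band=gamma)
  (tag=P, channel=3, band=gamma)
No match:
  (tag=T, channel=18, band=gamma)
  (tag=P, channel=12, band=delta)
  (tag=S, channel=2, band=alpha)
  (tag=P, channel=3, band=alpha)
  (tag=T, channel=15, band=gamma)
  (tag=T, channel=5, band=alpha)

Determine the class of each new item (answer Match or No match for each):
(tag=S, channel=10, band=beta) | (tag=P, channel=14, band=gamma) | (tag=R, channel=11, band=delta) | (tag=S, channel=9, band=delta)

The common property of the 'Match' items is: band is gamma AND tag is not T. No 'No match' item has it.
(tag=S, channel=10, band=beta) → band is beta, tag is S → No match. (tag=P, channel=14, band=gamma) → band is gamma, tag is P → Match. (tag=R, channel=11, band=delta) → band is delta, tag is R → No match. (tag=S, channel=9, band=delta) → band is delta, tag is S → No match.

No match, Match, No match, No match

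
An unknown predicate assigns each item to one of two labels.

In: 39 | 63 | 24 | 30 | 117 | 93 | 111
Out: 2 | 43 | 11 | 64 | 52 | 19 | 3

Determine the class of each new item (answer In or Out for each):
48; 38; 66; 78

A rule that fits every label: multiple of 3 AND at least 11 — true of each 'In' example, false of each 'Out' one.
48 — 48 = 3·16, 48 ≥ 11, hence In.
38 — 38 = 3·12 + 2, 38 ≥ 11, hence Out.
66 — 66 = 3·22, 66 ≥ 11, hence In.
78 — 78 = 3·26, 78 ≥ 11, hence In.

In, Out, In, In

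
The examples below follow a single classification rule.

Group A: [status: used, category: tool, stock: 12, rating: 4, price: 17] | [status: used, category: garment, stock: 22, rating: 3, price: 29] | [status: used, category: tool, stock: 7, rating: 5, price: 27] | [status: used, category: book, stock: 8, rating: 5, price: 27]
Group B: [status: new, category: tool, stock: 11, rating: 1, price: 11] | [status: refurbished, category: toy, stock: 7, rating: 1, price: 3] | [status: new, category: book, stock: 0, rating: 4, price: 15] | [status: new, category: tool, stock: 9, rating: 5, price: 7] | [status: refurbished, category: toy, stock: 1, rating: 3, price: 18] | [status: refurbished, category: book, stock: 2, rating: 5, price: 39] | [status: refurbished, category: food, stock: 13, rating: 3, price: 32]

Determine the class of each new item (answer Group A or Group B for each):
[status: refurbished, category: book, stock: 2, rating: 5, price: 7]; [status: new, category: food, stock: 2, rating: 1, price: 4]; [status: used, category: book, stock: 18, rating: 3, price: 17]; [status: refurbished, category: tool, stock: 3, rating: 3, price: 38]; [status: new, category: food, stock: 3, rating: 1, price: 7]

Group B, Group B, Group A, Group B, Group B

The common property of the 'Group A' items is: status is used. No 'Group B' item has it.
Group B: [status: refurbished, category: book, stock: 2, rating: 5, price: 7], since status is refurbished. Group B: [status: new, category: food, stock: 2, rating: 1, price: 4], since status is new. Group A: [status: used, category: book, stock: 18, rating: 3, price: 17], since status is used. Group B: [status: refurbished, category: tool, stock: 3, rating: 3, price: 38], since status is refurbished. Group B: [status: new, category: food, stock: 3, rating: 1, price: 7], since status is new.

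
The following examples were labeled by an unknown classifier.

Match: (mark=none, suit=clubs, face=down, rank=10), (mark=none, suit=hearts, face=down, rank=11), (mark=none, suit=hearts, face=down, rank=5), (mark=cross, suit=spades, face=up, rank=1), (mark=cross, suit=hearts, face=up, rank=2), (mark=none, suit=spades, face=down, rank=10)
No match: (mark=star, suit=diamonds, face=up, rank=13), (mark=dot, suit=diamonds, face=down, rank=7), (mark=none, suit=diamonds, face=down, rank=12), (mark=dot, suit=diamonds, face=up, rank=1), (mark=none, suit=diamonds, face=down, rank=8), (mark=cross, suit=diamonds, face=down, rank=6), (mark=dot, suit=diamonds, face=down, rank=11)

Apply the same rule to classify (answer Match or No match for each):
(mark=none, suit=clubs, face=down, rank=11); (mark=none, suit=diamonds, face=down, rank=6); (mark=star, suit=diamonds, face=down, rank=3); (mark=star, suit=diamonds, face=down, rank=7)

All 'Match' examples share one property — suit is not diamonds — and every 'No match' example lacks it.
(mark=none, suit=clubs, face=down, rank=11) → suit is clubs → Match.
(mark=none, suit=diamonds, face=down, rank=6) → suit is diamonds → No match.
(mark=star, suit=diamonds, face=down, rank=3) → suit is diamonds → No match.
(mark=star, suit=diamonds, face=down, rank=7) → suit is diamonds → No match.

Match, No match, No match, No match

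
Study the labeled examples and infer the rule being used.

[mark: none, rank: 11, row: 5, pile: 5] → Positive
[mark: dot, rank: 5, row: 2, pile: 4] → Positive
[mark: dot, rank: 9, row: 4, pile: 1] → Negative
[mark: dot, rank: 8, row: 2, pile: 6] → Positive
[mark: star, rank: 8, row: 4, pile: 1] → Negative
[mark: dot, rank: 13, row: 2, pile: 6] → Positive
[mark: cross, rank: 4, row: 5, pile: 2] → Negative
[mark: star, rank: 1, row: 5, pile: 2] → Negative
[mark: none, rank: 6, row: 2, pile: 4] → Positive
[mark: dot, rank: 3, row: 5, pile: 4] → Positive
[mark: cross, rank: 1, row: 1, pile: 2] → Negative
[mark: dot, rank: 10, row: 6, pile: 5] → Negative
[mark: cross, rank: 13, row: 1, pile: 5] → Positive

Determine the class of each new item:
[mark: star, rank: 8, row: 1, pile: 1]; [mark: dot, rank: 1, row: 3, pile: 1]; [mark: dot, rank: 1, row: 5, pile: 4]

Negative, Negative, Positive

The simplest hypothesis consistent with all the labels is: row ≤ 5 AND pile ≥ 4.
[mark: star, rank: 8, row: 1, pile: 1]: row = 1, pile = 1 — doesn't qualify, so Negative.
[mark: dot, rank: 1, row: 3, pile: 1]: row = 3, pile = 1 — doesn't qualify, so Negative.
[mark: dot, rank: 1, row: 5, pile: 4]: row = 5, pile = 4 — matches, so Positive.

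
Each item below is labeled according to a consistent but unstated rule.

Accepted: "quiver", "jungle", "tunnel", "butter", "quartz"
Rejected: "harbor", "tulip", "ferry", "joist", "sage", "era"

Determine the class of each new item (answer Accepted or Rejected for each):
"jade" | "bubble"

One predicate separates the groups cleanly: even length AND contains 'u'.
"jade": Rejected (length 4, no 'u'). "bubble": Accepted (length 6, has 'u').

Rejected, Accepted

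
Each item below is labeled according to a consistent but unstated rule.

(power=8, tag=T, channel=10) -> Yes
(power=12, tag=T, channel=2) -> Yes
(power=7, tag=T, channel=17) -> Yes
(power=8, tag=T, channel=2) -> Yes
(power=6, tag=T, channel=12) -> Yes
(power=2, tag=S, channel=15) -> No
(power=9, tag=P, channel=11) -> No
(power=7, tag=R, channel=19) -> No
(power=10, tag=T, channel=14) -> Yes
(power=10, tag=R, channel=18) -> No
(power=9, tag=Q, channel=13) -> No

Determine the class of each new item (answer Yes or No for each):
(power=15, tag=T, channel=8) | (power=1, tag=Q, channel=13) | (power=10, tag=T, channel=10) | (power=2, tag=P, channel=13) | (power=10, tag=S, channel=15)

Yes, No, Yes, No, No

The classifier is using: tag is T.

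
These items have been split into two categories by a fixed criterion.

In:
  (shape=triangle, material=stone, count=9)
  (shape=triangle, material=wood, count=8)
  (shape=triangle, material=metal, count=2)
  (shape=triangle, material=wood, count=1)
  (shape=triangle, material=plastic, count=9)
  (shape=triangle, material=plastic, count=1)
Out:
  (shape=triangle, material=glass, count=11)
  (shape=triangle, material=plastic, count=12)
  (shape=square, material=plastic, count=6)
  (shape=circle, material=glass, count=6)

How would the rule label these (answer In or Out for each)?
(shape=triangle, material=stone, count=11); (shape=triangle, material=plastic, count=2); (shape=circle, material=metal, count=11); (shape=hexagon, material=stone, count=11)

Out, In, Out, Out

All 'In' examples share one property — shape is triangle AND count ≤ 9 — and every 'Out' example lacks it.
(shape=triangle, material=stone, count=11) — shape is triangle, count = 11, hence Out.
(shape=triangle, material=plastic, count=2) — shape is triangle, count = 2, hence In.
(shape=circle, material=metal, count=11) — shape is circle, count = 11, hence Out.
(shape=hexagon, material=stone, count=11) — shape is hexagon, count = 11, hence Out.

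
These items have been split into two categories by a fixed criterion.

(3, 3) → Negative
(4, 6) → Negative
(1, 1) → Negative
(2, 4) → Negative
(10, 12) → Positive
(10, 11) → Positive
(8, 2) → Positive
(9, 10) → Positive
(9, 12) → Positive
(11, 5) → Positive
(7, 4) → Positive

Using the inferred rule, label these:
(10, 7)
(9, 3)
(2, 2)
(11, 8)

Positive, Positive, Negative, Positive

Every 'Positive' example satisfies: first ≥ 5. None of the 'Negative' examples do.
Positive: (10, 7), since first 10.
Positive: (9, 3), since first 9.
Negative: (2, 2), since first 2.
Positive: (11, 8), since first 11.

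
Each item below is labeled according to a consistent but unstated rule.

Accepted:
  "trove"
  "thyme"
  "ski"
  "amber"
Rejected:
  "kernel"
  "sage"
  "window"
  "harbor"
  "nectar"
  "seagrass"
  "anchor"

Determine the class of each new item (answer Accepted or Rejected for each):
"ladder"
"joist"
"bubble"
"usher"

Rejected, Accepted, Rejected, Accepted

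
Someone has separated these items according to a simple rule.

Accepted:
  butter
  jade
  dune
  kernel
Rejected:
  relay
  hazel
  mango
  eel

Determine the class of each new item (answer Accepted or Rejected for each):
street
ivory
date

Accepted, Rejected, Accepted

'Accepted' ⟺ even length.
street: length 6, satisfies this → Accepted. ivory: length 5, does not pass → Rejected. date: length 4, satisfies this → Accepted.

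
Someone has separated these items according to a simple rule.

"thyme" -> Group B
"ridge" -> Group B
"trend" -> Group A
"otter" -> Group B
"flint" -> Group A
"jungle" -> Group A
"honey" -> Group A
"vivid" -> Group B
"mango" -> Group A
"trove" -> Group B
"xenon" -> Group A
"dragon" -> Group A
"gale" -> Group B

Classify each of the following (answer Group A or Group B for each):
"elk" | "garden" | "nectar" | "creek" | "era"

Group B, Group A, Group A, Group B, Group B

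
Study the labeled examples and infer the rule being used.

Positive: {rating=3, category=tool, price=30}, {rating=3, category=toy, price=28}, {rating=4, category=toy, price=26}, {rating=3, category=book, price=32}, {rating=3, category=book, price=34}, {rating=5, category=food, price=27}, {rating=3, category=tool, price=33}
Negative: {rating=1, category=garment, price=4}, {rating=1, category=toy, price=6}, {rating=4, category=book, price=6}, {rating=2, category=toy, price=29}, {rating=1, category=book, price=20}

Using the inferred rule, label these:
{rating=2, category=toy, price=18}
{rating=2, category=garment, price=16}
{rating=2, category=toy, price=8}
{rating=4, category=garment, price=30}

A rule that fits every label: price ≥ 20 AND rating ≥ 3 — true of each 'Positive' example, false of each 'Negative' one.
{rating=2, category=toy, price=18}: price = 18, rating = 2 — lacks this property, so Negative.
{rating=2, category=garment, price=16}: price = 16, rating = 2 — lacks this property, so Negative.
{rating=2, category=toy, price=8}: price = 8, rating = 2 — lacks this property, so Negative.
{rating=4, category=garment, price=30}: price = 30, rating = 4 — qualifies, so Positive.

Negative, Negative, Negative, Positive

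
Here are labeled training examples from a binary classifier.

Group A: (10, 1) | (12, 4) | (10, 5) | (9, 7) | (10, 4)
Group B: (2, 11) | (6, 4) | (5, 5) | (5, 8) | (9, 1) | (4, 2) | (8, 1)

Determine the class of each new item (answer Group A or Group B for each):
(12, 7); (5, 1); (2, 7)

All 'Group A' examples share one property — first > second AND sum ≥ 11 — and every 'Group B' example lacks it.
(12, 7): 12 > 7, 12+7 = 19 — has this property, so Group A. (5, 1): 5 > 1, 5+1 = 6 — lacks this property, so Group B. (2, 7): 2 < 7, 2+7 = 9 — lacks this property, so Group B.

Group A, Group B, Group B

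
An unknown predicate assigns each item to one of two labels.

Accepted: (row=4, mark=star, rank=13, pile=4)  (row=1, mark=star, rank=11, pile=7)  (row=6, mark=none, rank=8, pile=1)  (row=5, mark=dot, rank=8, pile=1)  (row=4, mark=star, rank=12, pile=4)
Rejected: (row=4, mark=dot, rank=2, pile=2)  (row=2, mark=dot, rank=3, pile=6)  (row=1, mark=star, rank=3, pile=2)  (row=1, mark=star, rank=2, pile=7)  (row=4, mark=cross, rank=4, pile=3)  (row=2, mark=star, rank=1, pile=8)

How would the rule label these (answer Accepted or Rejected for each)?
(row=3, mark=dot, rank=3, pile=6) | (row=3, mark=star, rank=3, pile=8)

Rejected, Rejected

The pattern is that an item is 'Accepted' exactly when: rank ≥ 8.
(row=3, mark=dot, rank=3, pile=6): Rejected (rank = 3).
(row=3, mark=star, rank=3, pile=8): Rejected (rank = 3).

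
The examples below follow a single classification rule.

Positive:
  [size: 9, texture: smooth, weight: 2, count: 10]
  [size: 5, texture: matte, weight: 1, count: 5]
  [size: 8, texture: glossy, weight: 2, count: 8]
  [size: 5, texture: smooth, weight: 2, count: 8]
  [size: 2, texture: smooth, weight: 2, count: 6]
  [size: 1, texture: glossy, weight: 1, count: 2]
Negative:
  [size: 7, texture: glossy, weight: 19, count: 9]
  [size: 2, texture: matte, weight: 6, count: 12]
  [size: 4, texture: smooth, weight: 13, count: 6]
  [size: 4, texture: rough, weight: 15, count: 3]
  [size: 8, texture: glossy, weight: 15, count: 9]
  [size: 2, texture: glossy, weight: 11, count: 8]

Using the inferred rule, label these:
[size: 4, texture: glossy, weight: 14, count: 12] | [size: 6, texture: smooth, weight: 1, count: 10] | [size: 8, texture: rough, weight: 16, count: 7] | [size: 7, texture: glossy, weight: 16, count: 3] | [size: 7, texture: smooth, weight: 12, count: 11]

Negative, Positive, Negative, Negative, Negative

The common property of the 'Positive' items is: weight ≤ 2. No 'Negative' item has it.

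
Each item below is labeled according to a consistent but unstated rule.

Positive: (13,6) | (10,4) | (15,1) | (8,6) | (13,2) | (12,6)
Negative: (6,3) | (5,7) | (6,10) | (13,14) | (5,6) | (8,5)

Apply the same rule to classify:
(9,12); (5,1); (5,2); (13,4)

The pattern is that an item is 'Positive' exactly when: first > second AND sum ≥ 14.
(9,12): 9 < 12, 9+12 = 21 — does not satisfy this, so Negative. (5,1): 5 > 1, 5+1 = 6 — does not satisfy this, so Negative. (5,2): 5 > 2, 5+2 = 7 — does not satisfy this, so Negative. (13,4): 13 > 4, 13+4 = 17 — satisfies this, so Positive.

Negative, Negative, Negative, Positive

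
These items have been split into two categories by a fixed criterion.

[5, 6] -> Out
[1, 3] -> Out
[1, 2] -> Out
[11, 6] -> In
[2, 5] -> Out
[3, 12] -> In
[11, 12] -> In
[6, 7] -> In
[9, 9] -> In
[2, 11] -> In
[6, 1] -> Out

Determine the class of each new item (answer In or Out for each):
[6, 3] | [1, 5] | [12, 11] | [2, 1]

Out, Out, In, Out

The distinguishing property — sum ≥ 13 — holds for all the 'In' cases and none of the 'Out' cases.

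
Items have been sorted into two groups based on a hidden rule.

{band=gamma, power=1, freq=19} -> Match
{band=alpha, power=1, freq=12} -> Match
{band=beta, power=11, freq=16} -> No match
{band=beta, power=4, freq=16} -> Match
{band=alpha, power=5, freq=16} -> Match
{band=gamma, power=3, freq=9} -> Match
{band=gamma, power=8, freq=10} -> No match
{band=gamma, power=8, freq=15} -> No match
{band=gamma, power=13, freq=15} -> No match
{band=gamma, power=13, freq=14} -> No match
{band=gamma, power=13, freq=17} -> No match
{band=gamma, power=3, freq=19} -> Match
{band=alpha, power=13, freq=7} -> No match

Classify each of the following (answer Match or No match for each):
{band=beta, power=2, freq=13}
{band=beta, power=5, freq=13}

The pattern is that an item is 'Match' exactly when: power ≤ 5.
{band=beta, power=2, freq=13} → power = 2 → Match. {band=beta, power=5, freq=13} → power = 5 → Match.

Match, Match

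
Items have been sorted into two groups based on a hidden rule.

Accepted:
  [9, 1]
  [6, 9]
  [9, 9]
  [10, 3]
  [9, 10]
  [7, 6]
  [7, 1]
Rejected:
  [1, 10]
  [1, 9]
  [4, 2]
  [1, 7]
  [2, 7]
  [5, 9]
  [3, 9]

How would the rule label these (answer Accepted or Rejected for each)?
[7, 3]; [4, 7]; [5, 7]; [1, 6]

Accepted, Rejected, Rejected, Rejected

One predicate separates the groups cleanly: first ≥ 6.
[7, 3]: first 7, satisfies this → Accepted.
[4, 7]: first 4, does not fit → Rejected.
[5, 7]: first 5, does not fit → Rejected.
[1, 6]: first 1, does not fit → Rejected.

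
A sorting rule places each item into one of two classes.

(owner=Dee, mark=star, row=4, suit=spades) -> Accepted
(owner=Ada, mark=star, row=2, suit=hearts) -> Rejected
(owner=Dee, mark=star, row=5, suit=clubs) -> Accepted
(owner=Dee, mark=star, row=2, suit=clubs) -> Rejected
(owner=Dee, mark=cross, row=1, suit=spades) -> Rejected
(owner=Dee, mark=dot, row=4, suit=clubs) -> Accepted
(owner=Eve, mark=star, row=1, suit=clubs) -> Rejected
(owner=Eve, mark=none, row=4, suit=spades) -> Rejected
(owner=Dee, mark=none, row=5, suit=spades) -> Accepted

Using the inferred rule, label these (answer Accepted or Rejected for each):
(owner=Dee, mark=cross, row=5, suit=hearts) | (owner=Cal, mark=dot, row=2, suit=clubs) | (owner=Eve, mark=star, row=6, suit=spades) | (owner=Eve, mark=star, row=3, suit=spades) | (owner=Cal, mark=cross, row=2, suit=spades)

The common property of the 'Accepted' items is: owner is Dee AND row ≥ 4. No 'Rejected' item has it.
(owner=Dee, mark=cross, row=5, suit=hearts) → owner is Dee, row = 5 → Accepted. (owner=Cal, mark=dot, row=2, suit=clubs) → owner is Cal, row = 2 → Rejected. (owner=Eve, mark=star, row=6, suit=spades) → owner is Eve, row = 6 → Rejected. (owner=Eve, mark=star, row=3, suit=spades) → owner is Eve, row = 3 → Rejected. (owner=Cal, mark=cross, row=2, suit=spades) → owner is Cal, row = 2 → Rejected.

Accepted, Rejected, Rejected, Rejected, Rejected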